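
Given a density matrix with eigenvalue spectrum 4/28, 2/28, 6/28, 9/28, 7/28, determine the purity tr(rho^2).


tr(rho^2) = sum of eigenvalues squared
= (4/28)^2 + (2/28)^2 + (6/28)^2 + (9/28)^2 + (7/28)^2
= (16 + 4 + 36 + 81 + 49) / 784
= 186/784
= 0.2372

0.2372


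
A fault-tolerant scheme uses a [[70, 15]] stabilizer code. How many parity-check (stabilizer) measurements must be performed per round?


For an [[n,k]] stabilizer code:
Number of stabilizer generators = n - k
= 70 - 15
= 55

55


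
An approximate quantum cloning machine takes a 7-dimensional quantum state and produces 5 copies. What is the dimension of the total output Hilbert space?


Output space = H^(tensor 5) where dim(H) = 7
dim = 7^5
= 49 (after 2 factors)
= 343 (after 3 factors)
= 2401 (after 4 factors)
= 16807 (after 5 factors)
= 16807

16807


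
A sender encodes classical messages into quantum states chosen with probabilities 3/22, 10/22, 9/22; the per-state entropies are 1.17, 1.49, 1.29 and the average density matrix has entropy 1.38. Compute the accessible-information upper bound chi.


chi = S(rho) - sum_i p_i * S(rho_i)
Weighted entropy = 3/22 * 1.17 + 10/22 * 1.49 + 9/22 * 1.29
= 1.3645
chi = 1.38 - 1.3645
= 0.0155

0.0155


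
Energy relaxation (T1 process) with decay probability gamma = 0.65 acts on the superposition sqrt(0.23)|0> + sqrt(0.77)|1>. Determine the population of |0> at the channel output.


For amplitude damping with parameter gamma on state sqrt(a)|0> + sqrt(b)|1>:
alpha^2 = 0.23, beta^2 = 0.77
P(|0>) = alpha^2 + gamma * beta^2
= 0.23 + 0.65 * 0.77
= 0.23 + 0.5005
= 0.7305

0.7305


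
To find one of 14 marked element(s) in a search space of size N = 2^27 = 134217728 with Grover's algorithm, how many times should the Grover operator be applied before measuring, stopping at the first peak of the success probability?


After j Grover iterations the success probability is P(j) = sin^2((2j+1)*theta), where sin(theta) = sqrt(k/N).
N = 2^27 = 134217728, k = 14
sin(theta) = sqrt(k/N) = 0.0003229676893
theta = arcsin(sqrt(k/N)) = 0.000322967695 rad
P(j) reaches its first maximum when (2j+1)*theta is as close as possible to pi/2, i.e. j = round(pi/(4*theta) - 1/2).
pi/(4*theta) - 1/2 = 2431.3165
(For comparison, the common estimate pi/4 * sqrt(N/k) = 2431.8165; the exact maximiser is used here.)
Optimal iterations = 2431

2431


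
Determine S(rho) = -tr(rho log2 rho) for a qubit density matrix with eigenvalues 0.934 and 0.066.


S = -p*log2(p) - (1-p)*log2(1-p)
p = 0.9340, 1-p = 0.0660
= -0.9340 * log2(0.9340) - 0.0660 * log2(0.0660)
= -(-0.0920) - (-0.2588)
= 0.3508

0.3508


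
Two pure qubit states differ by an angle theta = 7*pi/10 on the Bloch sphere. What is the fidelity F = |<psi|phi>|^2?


For states separated by angle theta on Bloch sphere:
F = cos^2(theta/2)
theta = 7*pi/10 = 2.1991
theta/2 = 1.0996
cos(theta/2) = 0.4540
F = 0.2061

0.2061


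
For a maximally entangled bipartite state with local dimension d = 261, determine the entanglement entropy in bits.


For a maximally entangled state in d x d:
S = log2(d) = log2(261)
= 8.0279

8.0279


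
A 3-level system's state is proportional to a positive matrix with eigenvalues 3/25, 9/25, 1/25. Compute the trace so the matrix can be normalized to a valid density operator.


tr(M) = sum of eigenvalues
= 3/25 + 9/25 + 1/25
= 13/25
= 0.5200

0.5200


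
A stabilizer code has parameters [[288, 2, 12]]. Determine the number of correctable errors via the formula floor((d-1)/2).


Code parameters: [[288, 2, 12]], distance d = 12.
Number of correctable errors = floor((d-1)/2)
= floor((12 - 1)/2)
= floor(11/2)
= 5

5


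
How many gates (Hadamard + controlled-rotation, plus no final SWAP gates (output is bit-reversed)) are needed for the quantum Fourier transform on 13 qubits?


Hadamard gates: 13
Controlled rotations: n*(n-1)/2 = 13*12/2 = 78
SWAP gates: 0 (omitted)
Total = 13 + 78
= 91

91


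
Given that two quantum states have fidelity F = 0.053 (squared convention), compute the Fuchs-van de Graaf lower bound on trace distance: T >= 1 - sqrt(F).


Fuchs-van de Graaf (squared-fidelity convention): 1 - sqrt(F) <= T <= sqrt(1 - F).
Lower bound: T >= 1 - sqrt(F)
sqrt(F) = sqrt(0.053) = 0.2302
T >= 1 - 0.2302
T >= 0.7698

0.7698


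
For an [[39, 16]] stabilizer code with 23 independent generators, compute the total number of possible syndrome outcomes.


Each stabilizer generator gives a binary (+1 or -1) measurement outcome.
With 23 independent generators:
Total syndromes = 2^23
= 8388608

8388608


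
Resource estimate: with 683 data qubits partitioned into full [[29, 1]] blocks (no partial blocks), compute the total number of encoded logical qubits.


Each code block uses 29 physical qubits for 1 logical qubit(s).
Number of complete blocks = floor(683 / 29) = 23
Logical qubits = 23 * 1
= 23

23


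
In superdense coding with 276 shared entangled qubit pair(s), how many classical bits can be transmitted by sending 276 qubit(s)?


Superdense coding allows 2 classical bits per shared entangled pair.
276 pair(s) -> 2 * 276 = 552 classical bits

552


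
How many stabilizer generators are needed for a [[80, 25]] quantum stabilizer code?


For an [[n,k]] stabilizer code:
Number of stabilizer generators = n - k
= 80 - 25
= 55

55


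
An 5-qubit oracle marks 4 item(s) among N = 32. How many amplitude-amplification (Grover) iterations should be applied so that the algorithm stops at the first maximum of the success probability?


After j Grover iterations the success probability is P(j) = sin^2((2j+1)*theta), where sin(theta) = sqrt(k/N).
N = 2^5 = 32, k = 4
sin(theta) = sqrt(k/N) = 0.3535533906
theta = arcsin(sqrt(k/N)) = 0.3613671239 rad
P(j) reaches its first maximum when (2j+1)*theta is as close as possible to pi/2, i.e. j = round(pi/(4*theta) - 1/2).
pi/(4*theta) - 1/2 = 1.6734
(For comparison, the common estimate pi/4 * sqrt(N/k) = 2.2214; the exact maximiser is used here.)
Optimal iterations = 2

2


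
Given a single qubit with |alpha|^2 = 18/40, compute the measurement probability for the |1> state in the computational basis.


|alpha|^2 = 18/40 = 0.4500
|beta|^2 = 1 - 18/40 = 22/40 = 0.5500
P(|1>) = |beta|^2 = 0.5500

0.5500


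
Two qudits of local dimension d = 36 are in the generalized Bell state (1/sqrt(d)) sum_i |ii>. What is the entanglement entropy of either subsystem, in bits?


For a maximally entangled state in d x d:
S = log2(d) = log2(36)
= 5.1699

5.1699


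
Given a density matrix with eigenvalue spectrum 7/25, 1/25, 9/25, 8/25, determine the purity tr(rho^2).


tr(rho^2) = sum of eigenvalues squared
= (7/25)^2 + (1/25)^2 + (9/25)^2 + (8/25)^2
= (49 + 1 + 81 + 64) / 625
= 195/625
= 0.3120

0.3120


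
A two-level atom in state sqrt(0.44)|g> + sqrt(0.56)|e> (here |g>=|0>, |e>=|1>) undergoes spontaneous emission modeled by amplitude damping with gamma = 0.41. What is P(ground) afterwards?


For amplitude damping with parameter gamma on state sqrt(a)|0> + sqrt(b)|1>:
alpha^2 = 0.44, beta^2 = 0.56
P(|0>) = alpha^2 + gamma * beta^2
= 0.44 + 0.41 * 0.56
= 0.44 + 0.2296
= 0.6696

0.6696


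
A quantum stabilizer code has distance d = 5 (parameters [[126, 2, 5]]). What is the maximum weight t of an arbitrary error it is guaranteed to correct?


Code parameters: [[126, 2, 5]], distance d = 5.
Number of correctable errors = floor((d-1)/2)
= floor((5 - 1)/2)
= floor(4/2)
= 2

2


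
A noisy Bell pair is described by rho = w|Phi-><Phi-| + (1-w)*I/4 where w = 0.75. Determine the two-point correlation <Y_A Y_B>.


|Phi-> = (|00> - |11>)/sqrt(2)
For the pure Bell state, <Y_A Y_B> = +1 (Bell-state Pauli correlator).
The maximally-mixed part I/4 has tr(I/4 * P tensor P) = 0 for any traceless Pauli P.
So <Y_A Y_B>_rho = w * (+1) + (1 - w) * 0
= 0.75 * (+1)
= 0.7500

0.7500


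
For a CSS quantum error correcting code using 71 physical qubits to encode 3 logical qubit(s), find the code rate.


Code rate R = k/n
= 3/71
= 0.0423

0.0423


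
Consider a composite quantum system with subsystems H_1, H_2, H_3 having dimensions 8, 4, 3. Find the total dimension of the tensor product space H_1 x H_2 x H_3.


dim(H_1 x H_2 x H_3) = 8 * 4 * 3
= 32 * 3
= 96

96


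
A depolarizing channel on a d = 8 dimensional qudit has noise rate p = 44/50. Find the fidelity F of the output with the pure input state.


F = (1-p) + p/d
= (1 - 0.8800) + 0.8800/8
= 0.1200 + 0.1100
= 0.2300

0.2300


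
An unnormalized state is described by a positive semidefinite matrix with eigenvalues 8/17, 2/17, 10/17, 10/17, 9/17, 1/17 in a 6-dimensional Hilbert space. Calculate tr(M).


tr(M) = sum of eigenvalues
= 8/17 + 2/17 + 10/17 + 10/17 + 9/17 + 1/17
= 40/17
= 2.3529

2.3529


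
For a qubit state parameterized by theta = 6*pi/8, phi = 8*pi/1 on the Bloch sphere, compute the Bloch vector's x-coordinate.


theta = 2.3562, phi = 25.1327
r_x = sin(theta)*cos(phi) = 0.7071 * 1.0000
r_x = 0.7071

0.7071


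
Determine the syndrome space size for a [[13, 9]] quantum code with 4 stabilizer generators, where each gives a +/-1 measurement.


Each stabilizer generator gives a binary (+1 or -1) measurement outcome.
With 4 independent generators:
Total syndromes = 2^4
= 16

16


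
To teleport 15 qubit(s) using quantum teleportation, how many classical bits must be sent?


Quantum teleportation requires 2 classical bits per qubit teleported.
15 qubit(s) -> 2 * 15 = 30 classical bits

30


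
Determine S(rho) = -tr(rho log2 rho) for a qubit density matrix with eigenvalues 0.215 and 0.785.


S = -p*log2(p) - (1-p)*log2(1-p)
p = 0.2150, 1-p = 0.7850
= -0.2150 * log2(0.2150) - 0.7850 * log2(0.7850)
= -(-0.4768) - (-0.2741)
= 0.7509

0.7509


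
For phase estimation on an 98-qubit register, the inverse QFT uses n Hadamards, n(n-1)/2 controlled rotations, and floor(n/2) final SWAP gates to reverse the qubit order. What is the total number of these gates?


Hadamard gates: 98
Controlled rotations: n*(n-1)/2 = 98*97/2 = 4753
SWAP gates: floor(n/2) = floor(98/2) = 49
Total = 98 + 4753 + 49
= 4900

4900


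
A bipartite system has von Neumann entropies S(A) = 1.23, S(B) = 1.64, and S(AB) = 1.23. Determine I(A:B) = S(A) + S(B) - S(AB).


I(A:B) = S(A) + S(B) - S(AB)
= 1.23 + 1.64 - 1.23
= 1.6400

1.6400


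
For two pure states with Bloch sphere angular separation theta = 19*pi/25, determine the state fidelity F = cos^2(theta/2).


For states separated by angle theta on Bloch sphere:
F = cos^2(theta/2)
theta = 19*pi/25 = 2.3876
theta/2 = 1.1938
cos(theta/2) = 0.3681
F = 0.1355

0.1355


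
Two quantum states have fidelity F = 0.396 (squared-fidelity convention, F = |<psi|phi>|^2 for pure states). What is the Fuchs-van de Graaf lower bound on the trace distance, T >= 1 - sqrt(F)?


Fuchs-van de Graaf (squared-fidelity convention): 1 - sqrt(F) <= T <= sqrt(1 - F).
Lower bound: T >= 1 - sqrt(F)
sqrt(F) = sqrt(0.396) = 0.6293
T >= 1 - 0.6293
T >= 0.3707

0.3707


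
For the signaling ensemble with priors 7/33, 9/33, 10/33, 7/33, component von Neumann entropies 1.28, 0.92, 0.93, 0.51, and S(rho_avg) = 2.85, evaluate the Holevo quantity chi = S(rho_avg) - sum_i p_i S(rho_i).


chi = S(rho) - sum_i p_i * S(rho_i)
Weighted entropy = 7/33 * 1.28 + 9/33 * 0.92 + 10/33 * 0.93 + 7/33 * 0.51
= 0.9124
chi = 2.85 - 0.9124
= 1.9376

1.9376


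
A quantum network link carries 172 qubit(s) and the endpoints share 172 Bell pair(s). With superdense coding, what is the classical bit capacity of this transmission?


Superdense coding allows 2 classical bits per shared entangled pair.
172 pair(s) -> 2 * 172 = 344 classical bits

344


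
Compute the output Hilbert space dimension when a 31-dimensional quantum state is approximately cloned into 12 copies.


Output space = H^(tensor 12) where dim(H) = 31
dim = 31^12
= 961 (after 2 factors)
= 29791 (after 3 factors)
= 923521 (after 4 factors)
= 28629151 (after 5 factors)
= 887503681 (after 6 factors)
= 27512614111 (after 7 factors)
= 852891037441 (after 8 factors)
= 26439622160671 (after 9 factors)
= 819628286980801 (after 10 factors)
= 25408476896404831 (after 11 factors)
= 787662783788549761 (after 12 factors)
= 787662783788549761

787662783788549761


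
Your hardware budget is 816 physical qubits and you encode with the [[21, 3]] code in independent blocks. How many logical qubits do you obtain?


Each code block uses 21 physical qubits for 3 logical qubit(s).
Number of complete blocks = floor(816 / 21) = 38
Logical qubits = 38 * 3
= 114

114


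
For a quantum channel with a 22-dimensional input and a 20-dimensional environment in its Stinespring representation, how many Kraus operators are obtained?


Tracing out the environment in an orthonormal basis {|i>_E} gives Kraus operators K_i = <i|_E U |0>_E.
Number of Kraus operators = dim(H_env) = d_env
= 20

20


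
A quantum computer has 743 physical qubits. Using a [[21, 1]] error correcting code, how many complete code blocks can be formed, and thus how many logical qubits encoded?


Each code block uses 21 physical qubits for 1 logical qubit(s).
Number of complete blocks = floor(743 / 21) = 35
Logical qubits = 35 * 1
= 35

35


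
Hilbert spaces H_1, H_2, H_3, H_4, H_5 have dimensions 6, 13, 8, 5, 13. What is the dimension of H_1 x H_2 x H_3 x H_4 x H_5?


dim(H_1 x H_2 x H_3 x H_4 x H_5) = 6 * 13 * 8 * 5 * 13
= 78 * 8 * 5 * 13
= 624 * 5 * 13
= 3120 * 13
= 40560

40560


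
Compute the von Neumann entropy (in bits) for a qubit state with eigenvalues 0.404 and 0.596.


S = -p*log2(p) - (1-p)*log2(1-p)
p = 0.4040, 1-p = 0.5960
= -0.4040 * log2(0.4040) - 0.5960 * log2(0.5960)
= -(-0.5283) - (-0.4450)
= 0.9732

0.9732


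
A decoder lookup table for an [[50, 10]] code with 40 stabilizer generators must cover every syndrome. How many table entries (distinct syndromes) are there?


Each stabilizer generator gives a binary (+1 or -1) measurement outcome.
With 40 independent generators:
Total syndromes = 2^40
= 1099511627776

1099511627776


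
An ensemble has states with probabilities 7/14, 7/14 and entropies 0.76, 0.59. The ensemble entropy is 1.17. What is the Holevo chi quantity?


chi = S(rho) - sum_i p_i * S(rho_i)
Weighted entropy = 7/14 * 0.76 + 7/14 * 0.59
= 0.6750
chi = 1.17 - 0.6750
= 0.4950

0.4950


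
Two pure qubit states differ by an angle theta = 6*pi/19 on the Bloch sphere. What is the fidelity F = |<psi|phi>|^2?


For states separated by angle theta on Bloch sphere:
F = cos^2(theta/2)
theta = 6*pi/19 = 0.9921
theta/2 = 0.4960
cos(theta/2) = 0.8795
F = 0.7735

0.7735


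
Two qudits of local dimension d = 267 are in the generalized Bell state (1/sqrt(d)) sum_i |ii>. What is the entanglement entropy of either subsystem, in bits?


For a maximally entangled state in d x d:
S = log2(d) = log2(267)
= 8.0607

8.0607


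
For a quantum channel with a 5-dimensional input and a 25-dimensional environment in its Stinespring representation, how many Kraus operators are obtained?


Tracing out the environment in an orthonormal basis {|i>_E} gives Kraus operators K_i = <i|_E U |0>_E.
Number of Kraus operators = dim(H_env) = d_env
= 25

25


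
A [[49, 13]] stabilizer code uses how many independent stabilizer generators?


For an [[n,k]] stabilizer code:
Number of stabilizer generators = n - k
= 49 - 13
= 36

36


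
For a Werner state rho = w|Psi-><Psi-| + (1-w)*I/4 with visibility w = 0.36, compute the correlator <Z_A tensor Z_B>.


|Psi-> = (|01> - |10>)/sqrt(2)
For the pure Bell state, <Z_A Z_B> = -1 (Bell-state Pauli correlator).
The maximally-mixed part I/4 has tr(I/4 * P tensor P) = 0 for any traceless Pauli P.
So <Z_A Z_B>_rho = w * (-1) + (1 - w) * 0
= 0.36 * (-1)
= -0.3600

-0.3600


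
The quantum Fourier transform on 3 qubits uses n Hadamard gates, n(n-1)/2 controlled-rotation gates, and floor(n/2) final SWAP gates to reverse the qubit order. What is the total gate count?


Hadamard gates: 3
Controlled rotations: n*(n-1)/2 = 3*2/2 = 3
SWAP gates: floor(n/2) = floor(3/2) = 1
Total = 3 + 3 + 1
= 7

7


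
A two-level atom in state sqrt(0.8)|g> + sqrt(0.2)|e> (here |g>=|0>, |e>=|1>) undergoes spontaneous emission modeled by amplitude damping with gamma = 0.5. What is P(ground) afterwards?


For amplitude damping with parameter gamma on state sqrt(a)|0> + sqrt(b)|1>:
alpha^2 = 0.8, beta^2 = 0.2
P(|0>) = alpha^2 + gamma * beta^2
= 0.8 + 0.5 * 0.2
= 0.8 + 0.1000
= 0.9000

0.9000


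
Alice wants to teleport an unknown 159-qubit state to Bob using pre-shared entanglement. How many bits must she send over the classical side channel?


Quantum teleportation requires 2 classical bits per qubit teleported.
159 qubit(s) -> 2 * 159 = 318 classical bits

318


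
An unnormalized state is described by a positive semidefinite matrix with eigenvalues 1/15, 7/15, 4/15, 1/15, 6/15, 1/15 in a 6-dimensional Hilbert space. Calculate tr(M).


tr(M) = sum of eigenvalues
= 1/15 + 7/15 + 4/15 + 1/15 + 6/15 + 1/15
= 20/15
= 1.3333

1.3333


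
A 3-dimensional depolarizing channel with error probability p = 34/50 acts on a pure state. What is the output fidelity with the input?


F = (1-p) + p/d
= (1 - 0.6800) + 0.6800/3
= 0.3200 + 0.2267
= 0.5467

0.5467


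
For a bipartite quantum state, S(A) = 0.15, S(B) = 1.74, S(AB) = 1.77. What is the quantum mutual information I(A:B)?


I(A:B) = S(A) + S(B) - S(AB)
= 0.15 + 1.74 - 1.77
= 0.1200

0.1200


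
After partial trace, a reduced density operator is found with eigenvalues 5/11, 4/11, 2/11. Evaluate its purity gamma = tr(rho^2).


tr(rho^2) = sum of eigenvalues squared
= (5/11)^2 + (4/11)^2 + (2/11)^2
= (25 + 16 + 4) / 121
= 45/121
= 0.3719

0.3719


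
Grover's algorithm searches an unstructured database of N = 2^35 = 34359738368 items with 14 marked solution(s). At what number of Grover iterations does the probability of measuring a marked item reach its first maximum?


After j Grover iterations the success probability is P(j) = sin^2((2j+1)*theta), where sin(theta) = sqrt(k/N).
N = 2^35 = 34359738368, k = 14
sin(theta) = sqrt(k/N) = 2.018548058e-05
theta = arcsin(sqrt(k/N)) = 2.018548059e-05 rad
P(j) reaches its first maximum when (2j+1)*theta is as close as possible to pi/2, i.e. j = round(pi/(4*theta) - 1/2).
pi/(4*theta) - 1/2 = 38908.5644
(For comparison, the common estimate pi/4 * sqrt(N/k) = 38909.0644; the exact maximiser is used here.)
Optimal iterations = 38909

38909


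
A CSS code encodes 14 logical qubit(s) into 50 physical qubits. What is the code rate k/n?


Code rate R = k/n
= 14/50
= 0.2800

0.2800


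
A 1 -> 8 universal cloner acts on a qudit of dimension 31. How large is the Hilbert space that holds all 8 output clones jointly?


Output space = H^(tensor 8) where dim(H) = 31
dim = 31^8
= 961 (after 2 factors)
= 29791 (after 3 factors)
= 923521 (after 4 factors)
= 28629151 (after 5 factors)
= 887503681 (after 6 factors)
= 27512614111 (after 7 factors)
= 852891037441 (after 8 factors)
= 852891037441

852891037441


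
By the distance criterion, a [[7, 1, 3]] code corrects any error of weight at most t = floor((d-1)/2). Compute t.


Code parameters: [[7, 1, 3]], distance d = 3.
Number of correctable errors = floor((d-1)/2)
= floor((3 - 1)/2)
= floor(2/2)
= 1

1


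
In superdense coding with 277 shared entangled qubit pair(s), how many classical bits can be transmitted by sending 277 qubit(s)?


Superdense coding allows 2 classical bits per shared entangled pair.
277 pair(s) -> 2 * 277 = 554 classical bits

554


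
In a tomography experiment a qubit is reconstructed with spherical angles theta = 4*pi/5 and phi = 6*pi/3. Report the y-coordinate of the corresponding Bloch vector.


theta = 2.5133, phi = 6.2832
r_y = sin(theta)*sin(phi) = 0.5878 * 0.0000
r_y = 0.0000

0.0000


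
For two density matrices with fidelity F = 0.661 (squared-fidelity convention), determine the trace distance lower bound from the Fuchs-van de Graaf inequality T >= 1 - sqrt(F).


Fuchs-van de Graaf (squared-fidelity convention): 1 - sqrt(F) <= T <= sqrt(1 - F).
Lower bound: T >= 1 - sqrt(F)
sqrt(F) = sqrt(0.661) = 0.8130
T >= 1 - 0.8130
T >= 0.1870

0.1870


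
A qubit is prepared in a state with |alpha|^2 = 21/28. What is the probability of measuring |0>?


|alpha|^2 = 21/28 = 0.7500
|beta|^2 = 1 - 21/28 = 7/28 = 0.2500
P(|0>) = |alpha|^2 = 0.7500

0.7500


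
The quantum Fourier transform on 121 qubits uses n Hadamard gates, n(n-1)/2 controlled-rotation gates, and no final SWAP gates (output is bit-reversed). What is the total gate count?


Hadamard gates: 121
Controlled rotations: n*(n-1)/2 = 121*120/2 = 7260
SWAP gates: 0 (omitted)
Total = 121 + 7260
= 7381

7381


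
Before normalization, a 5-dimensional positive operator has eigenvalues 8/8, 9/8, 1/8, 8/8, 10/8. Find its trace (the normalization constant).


tr(M) = sum of eigenvalues
= 8/8 + 9/8 + 1/8 + 8/8 + 10/8
= 36/8
= 4.5000

4.5000


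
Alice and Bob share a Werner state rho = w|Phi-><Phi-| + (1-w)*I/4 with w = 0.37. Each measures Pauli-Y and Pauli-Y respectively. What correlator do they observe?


|Phi-> = (|00> - |11>)/sqrt(2)
For the pure Bell state, <Y_A Y_B> = +1 (Bell-state Pauli correlator).
The maximally-mixed part I/4 has tr(I/4 * P tensor P) = 0 for any traceless Pauli P.
So <Y_A Y_B>_rho = w * (+1) + (1 - w) * 0
= 0.37 * (+1)
= 0.3700

0.3700


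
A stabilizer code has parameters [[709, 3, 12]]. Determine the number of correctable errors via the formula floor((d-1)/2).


Code parameters: [[709, 3, 12]], distance d = 12.
Number of correctable errors = floor((d-1)/2)
= floor((12 - 1)/2)
= floor(11/2)
= 5

5


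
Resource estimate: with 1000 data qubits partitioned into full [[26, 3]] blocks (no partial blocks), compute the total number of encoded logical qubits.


Each code block uses 26 physical qubits for 3 logical qubit(s).
Number of complete blocks = floor(1000 / 26) = 38
Logical qubits = 38 * 3
= 114

114


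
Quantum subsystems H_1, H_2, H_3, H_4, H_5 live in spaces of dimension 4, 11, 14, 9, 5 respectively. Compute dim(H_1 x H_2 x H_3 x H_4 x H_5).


dim(H_1 x H_2 x H_3 x H_4 x H_5) = 4 * 11 * 14 * 9 * 5
= 44 * 14 * 9 * 5
= 616 * 9 * 5
= 5544 * 5
= 27720

27720


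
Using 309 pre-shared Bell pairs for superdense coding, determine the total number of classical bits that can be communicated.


Superdense coding allows 2 classical bits per shared entangled pair.
309 pair(s) -> 2 * 309 = 618 classical bits

618


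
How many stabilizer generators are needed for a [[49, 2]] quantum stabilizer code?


For an [[n,k]] stabilizer code:
Number of stabilizer generators = n - k
= 49 - 2
= 47

47


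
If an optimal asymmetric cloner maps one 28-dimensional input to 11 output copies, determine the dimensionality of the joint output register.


Output space = H^(tensor 11) where dim(H) = 28
dim = 28^11
= 784 (after 2 factors)
= 21952 (after 3 factors)
= 614656 (after 4 factors)
= 17210368 (after 5 factors)
= 481890304 (after 6 factors)
= 13492928512 (after 7 factors)
= 377801998336 (after 8 factors)
= 10578455953408 (after 9 factors)
= 296196766695424 (after 10 factors)
= 8293509467471872 (after 11 factors)
= 8293509467471872

8293509467471872


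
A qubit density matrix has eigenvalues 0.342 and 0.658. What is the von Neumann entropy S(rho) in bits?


S = -p*log2(p) - (1-p)*log2(1-p)
p = 0.3420, 1-p = 0.6580
= -0.3420 * log2(0.3420) - 0.6580 * log2(0.6580)
= -(-0.5294) - (-0.3973)
= 0.9267

0.9267


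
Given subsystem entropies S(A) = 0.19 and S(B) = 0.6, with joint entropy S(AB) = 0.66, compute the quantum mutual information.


I(A:B) = S(A) + S(B) - S(AB)
= 0.19 + 0.6 - 0.66
= 0.1300

0.1300


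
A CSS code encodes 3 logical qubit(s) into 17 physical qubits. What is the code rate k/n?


Code rate R = k/n
= 3/17
= 0.1765

0.1765


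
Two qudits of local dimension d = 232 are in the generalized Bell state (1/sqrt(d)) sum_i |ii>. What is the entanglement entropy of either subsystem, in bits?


For a maximally entangled state in d x d:
S = log2(d) = log2(232)
= 7.8580

7.8580


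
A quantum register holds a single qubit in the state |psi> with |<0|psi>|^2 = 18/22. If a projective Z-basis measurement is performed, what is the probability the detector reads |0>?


|alpha|^2 = 18/22 = 0.8182
|beta|^2 = 1 - 18/22 = 4/22 = 0.1818
P(|0>) = |alpha|^2 = 0.8182

0.8182


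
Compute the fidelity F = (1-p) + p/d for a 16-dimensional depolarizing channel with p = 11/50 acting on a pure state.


F = (1-p) + p/d
= (1 - 0.2200) + 0.2200/16
= 0.7800 + 0.0138
= 0.7938

0.7938


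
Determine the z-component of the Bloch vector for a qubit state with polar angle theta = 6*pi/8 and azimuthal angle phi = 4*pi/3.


theta = 2.3562, phi = 4.1888
r_z = cos(theta) = -0.7071

-0.7071


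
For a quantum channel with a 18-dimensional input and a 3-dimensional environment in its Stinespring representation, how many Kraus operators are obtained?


Tracing out the environment in an orthonormal basis {|i>_E} gives Kraus operators K_i = <i|_E U |0>_E.
Number of Kraus operators = dim(H_env) = d_env
= 3

3


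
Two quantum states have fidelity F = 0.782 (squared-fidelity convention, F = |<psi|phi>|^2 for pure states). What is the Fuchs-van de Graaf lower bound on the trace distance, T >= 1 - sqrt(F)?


Fuchs-van de Graaf (squared-fidelity convention): 1 - sqrt(F) <= T <= sqrt(1 - F).
Lower bound: T >= 1 - sqrt(F)
sqrt(F) = sqrt(0.782) = 0.8843
T >= 1 - 0.8843
T >= 0.1157

0.1157


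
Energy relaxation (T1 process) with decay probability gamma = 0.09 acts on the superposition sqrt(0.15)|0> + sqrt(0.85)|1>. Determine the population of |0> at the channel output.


For amplitude damping with parameter gamma on state sqrt(a)|0> + sqrt(b)|1>:
alpha^2 = 0.15, beta^2 = 0.85
P(|0>) = alpha^2 + gamma * beta^2
= 0.15 + 0.09 * 0.85
= 0.15 + 0.0765
= 0.2265

0.2265


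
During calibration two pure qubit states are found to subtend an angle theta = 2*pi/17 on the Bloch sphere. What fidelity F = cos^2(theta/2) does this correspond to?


For states separated by angle theta on Bloch sphere:
F = cos^2(theta/2)
theta = 2*pi/17 = 0.3696
theta/2 = 0.1848
cos(theta/2) = 0.9830
F = 0.9662

0.9662


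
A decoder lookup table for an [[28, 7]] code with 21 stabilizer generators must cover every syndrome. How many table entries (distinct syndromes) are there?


Each stabilizer generator gives a binary (+1 or -1) measurement outcome.
With 21 independent generators:
Total syndromes = 2^21
= 2097152

2097152


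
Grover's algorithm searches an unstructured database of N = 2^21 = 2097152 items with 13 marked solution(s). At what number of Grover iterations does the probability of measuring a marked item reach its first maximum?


After j Grover iterations the success probability is P(j) = sin^2((2j+1)*theta), where sin(theta) = sqrt(k/N).
N = 2^21 = 2097152, k = 13
sin(theta) = sqrt(k/N) = 0.002489755622
theta = arcsin(sqrt(k/N)) = 0.002489758194 rad
P(j) reaches its first maximum when (2j+1)*theta is as close as possible to pi/2, i.e. j = round(pi/(4*theta) - 1/2).
pi/(4*theta) - 1/2 = 314.9516
(For comparison, the common estimate pi/4 * sqrt(N/k) = 315.4519; the exact maximiser is used here.)
Optimal iterations = 315

315


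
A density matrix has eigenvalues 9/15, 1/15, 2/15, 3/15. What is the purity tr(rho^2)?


tr(rho^2) = sum of eigenvalues squared
= (9/15)^2 + (1/15)^2 + (2/15)^2 + (3/15)^2
= (81 + 1 + 4 + 9) / 225
= 95/225
= 0.4222

0.4222


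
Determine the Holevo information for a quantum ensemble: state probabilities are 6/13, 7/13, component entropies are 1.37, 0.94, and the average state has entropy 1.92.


chi = S(rho) - sum_i p_i * S(rho_i)
Weighted entropy = 6/13 * 1.37 + 7/13 * 0.94
= 1.1385
chi = 1.92 - 1.1385
= 0.7815

0.7815


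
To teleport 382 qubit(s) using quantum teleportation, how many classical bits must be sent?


Quantum teleportation requires 2 classical bits per qubit teleported.
382 qubit(s) -> 2 * 382 = 764 classical bits

764


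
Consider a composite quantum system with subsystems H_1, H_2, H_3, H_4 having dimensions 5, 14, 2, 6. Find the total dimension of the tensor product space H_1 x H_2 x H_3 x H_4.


dim(H_1 x H_2 x H_3 x H_4) = 5 * 14 * 2 * 6
= 70 * 2 * 6
= 140 * 6
= 840

840


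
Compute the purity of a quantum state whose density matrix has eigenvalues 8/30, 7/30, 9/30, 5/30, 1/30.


tr(rho^2) = sum of eigenvalues squared
= (8/30)^2 + (7/30)^2 + (9/30)^2 + (5/30)^2 + (1/30)^2
= (64 + 49 + 81 + 25 + 1) / 900
= 220/900
= 0.2444

0.2444


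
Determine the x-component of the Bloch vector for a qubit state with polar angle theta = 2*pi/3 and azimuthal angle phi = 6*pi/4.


theta = 2.0944, phi = 4.7124
r_x = sin(theta)*cos(phi) = 0.8660 * 0.0000
r_x = 0.0000

0.0000


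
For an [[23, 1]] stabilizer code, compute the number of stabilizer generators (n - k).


For an [[n,k]] stabilizer code:
Number of stabilizer generators = n - k
= 23 - 1
= 22

22


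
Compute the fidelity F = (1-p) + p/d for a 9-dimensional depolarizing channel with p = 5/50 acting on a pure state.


F = (1-p) + p/d
= (1 - 0.1000) + 0.1000/9
= 0.9000 + 0.0111
= 0.9111

0.9111


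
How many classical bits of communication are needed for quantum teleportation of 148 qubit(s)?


Quantum teleportation requires 2 classical bits per qubit teleported.
148 qubit(s) -> 2 * 148 = 296 classical bits

296


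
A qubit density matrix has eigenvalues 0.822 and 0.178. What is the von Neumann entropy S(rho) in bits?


S = -p*log2(p) - (1-p)*log2(1-p)
p = 0.8220, 1-p = 0.1780
= -0.8220 * log2(0.8220) - 0.1780 * log2(0.1780)
= -(-0.2325) - (-0.4432)
= 0.6757

0.6757


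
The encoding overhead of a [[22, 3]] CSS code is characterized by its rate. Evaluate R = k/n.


Code rate R = k/n
= 3/22
= 0.1364

0.1364


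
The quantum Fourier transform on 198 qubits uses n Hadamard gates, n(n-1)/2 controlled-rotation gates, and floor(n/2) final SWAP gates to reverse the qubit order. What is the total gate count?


Hadamard gates: 198
Controlled rotations: n*(n-1)/2 = 198*197/2 = 19503
SWAP gates: floor(n/2) = floor(198/2) = 99
Total = 198 + 19503 + 99
= 19800

19800


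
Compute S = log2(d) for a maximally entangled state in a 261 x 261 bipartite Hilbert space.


For a maximally entangled state in d x d:
S = log2(d) = log2(261)
= 8.0279

8.0279


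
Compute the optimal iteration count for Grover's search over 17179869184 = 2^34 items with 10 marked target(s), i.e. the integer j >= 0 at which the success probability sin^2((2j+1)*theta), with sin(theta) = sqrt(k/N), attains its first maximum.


After j Grover iterations the success probability is P(j) = sin^2((2j+1)*theta), where sin(theta) = sqrt(k/N).
N = 2^34 = 17179869184, k = 10
sin(theta) = sqrt(k/N) = 2.412626389e-05
theta = arcsin(sqrt(k/N)) = 2.412626389e-05 rad
P(j) reaches its first maximum when (2j+1)*theta is as close as possible to pi/2, i.e. j = round(pi/(4*theta) - 1/2).
pi/(4*theta) - 1/2 = 32553.1588
(For comparison, the common estimate pi/4 * sqrt(N/k) = 32553.6588; the exact maximiser is used here.)
Optimal iterations = 32553

32553


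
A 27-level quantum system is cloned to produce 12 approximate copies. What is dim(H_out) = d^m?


Output space = H^(tensor 12) where dim(H) = 27
dim = 27^12
= 729 (after 2 factors)
= 19683 (after 3 factors)
= 531441 (after 4 factors)
= 14348907 (after 5 factors)
= 387420489 (after 6 factors)
= 10460353203 (after 7 factors)
= 282429536481 (after 8 factors)
= 7625597484987 (after 9 factors)
= 205891132094649 (after 10 factors)
= 5559060566555523 (after 11 factors)
= 150094635296999121 (after 12 factors)
= 150094635296999121

150094635296999121


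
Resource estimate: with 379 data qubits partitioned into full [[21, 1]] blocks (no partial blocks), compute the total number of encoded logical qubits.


Each code block uses 21 physical qubits for 1 logical qubit(s).
Number of complete blocks = floor(379 / 21) = 18
Logical qubits = 18 * 1
= 18

18


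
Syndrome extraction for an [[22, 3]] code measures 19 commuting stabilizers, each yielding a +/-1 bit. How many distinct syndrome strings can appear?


Each stabilizer generator gives a binary (+1 or -1) measurement outcome.
With 19 independent generators:
Total syndromes = 2^19
= 524288

524288


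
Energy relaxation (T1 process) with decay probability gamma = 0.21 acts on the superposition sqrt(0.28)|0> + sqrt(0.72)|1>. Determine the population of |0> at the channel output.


For amplitude damping with parameter gamma on state sqrt(a)|0> + sqrt(b)|1>:
alpha^2 = 0.28, beta^2 = 0.72
P(|0>) = alpha^2 + gamma * beta^2
= 0.28 + 0.21 * 0.72
= 0.28 + 0.1512
= 0.4312

0.4312


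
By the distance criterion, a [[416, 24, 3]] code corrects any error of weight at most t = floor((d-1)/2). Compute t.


Code parameters: [[416, 24, 3]], distance d = 3.
Number of correctable errors = floor((d-1)/2)
= floor((3 - 1)/2)
= floor(2/2)
= 1

1


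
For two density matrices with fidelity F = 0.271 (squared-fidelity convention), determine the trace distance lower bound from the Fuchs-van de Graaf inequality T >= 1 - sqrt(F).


Fuchs-van de Graaf (squared-fidelity convention): 1 - sqrt(F) <= T <= sqrt(1 - F).
Lower bound: T >= 1 - sqrt(F)
sqrt(F) = sqrt(0.271) = 0.5206
T >= 1 - 0.5206
T >= 0.4794

0.4794


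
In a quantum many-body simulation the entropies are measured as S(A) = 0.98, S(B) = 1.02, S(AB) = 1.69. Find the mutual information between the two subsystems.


I(A:B) = S(A) + S(B) - S(AB)
= 0.98 + 1.02 - 1.69
= 0.3100

0.3100


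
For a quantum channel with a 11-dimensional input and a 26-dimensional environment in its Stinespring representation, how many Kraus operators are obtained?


Tracing out the environment in an orthonormal basis {|i>_E} gives Kraus operators K_i = <i|_E U |0>_E.
Number of Kraus operators = dim(H_env) = d_env
= 26

26


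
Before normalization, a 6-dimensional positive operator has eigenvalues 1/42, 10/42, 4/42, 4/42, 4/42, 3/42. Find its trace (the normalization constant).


tr(M) = sum of eigenvalues
= 1/42 + 10/42 + 4/42 + 4/42 + 4/42 + 3/42
= 26/42
= 0.6190

0.6190


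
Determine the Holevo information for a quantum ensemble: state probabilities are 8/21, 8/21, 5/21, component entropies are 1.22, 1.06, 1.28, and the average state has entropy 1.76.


chi = S(rho) - sum_i p_i * S(rho_i)
Weighted entropy = 8/21 * 1.22 + 8/21 * 1.06 + 5/21 * 1.28
= 1.1733
chi = 1.76 - 1.1733
= 0.5867

0.5867


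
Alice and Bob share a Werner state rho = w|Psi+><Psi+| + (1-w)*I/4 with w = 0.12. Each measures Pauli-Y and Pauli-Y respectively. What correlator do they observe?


|Psi+> = (|01> + |10>)/sqrt(2)
For the pure Bell state, <Y_A Y_B> = +1 (Bell-state Pauli correlator).
The maximally-mixed part I/4 has tr(I/4 * P tensor P) = 0 for any traceless Pauli P.
So <Y_A Y_B>_rho = w * (+1) + (1 - w) * 0
= 0.12 * (+1)
= 0.1200

0.1200


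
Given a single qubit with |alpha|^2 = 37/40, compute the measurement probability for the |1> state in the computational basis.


|alpha|^2 = 37/40 = 0.9250
|beta|^2 = 1 - 37/40 = 3/40 = 0.0750
P(|1>) = |beta|^2 = 0.0750

0.0750


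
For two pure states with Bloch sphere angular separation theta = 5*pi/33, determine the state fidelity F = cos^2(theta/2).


For states separated by angle theta on Bloch sphere:
F = cos^2(theta/2)
theta = 5*pi/33 = 0.4760
theta/2 = 0.2380
cos(theta/2) = 0.9718
F = 0.9444

0.9444


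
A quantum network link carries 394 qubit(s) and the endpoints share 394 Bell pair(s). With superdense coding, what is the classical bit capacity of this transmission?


Superdense coding allows 2 classical bits per shared entangled pair.
394 pair(s) -> 2 * 394 = 788 classical bits

788


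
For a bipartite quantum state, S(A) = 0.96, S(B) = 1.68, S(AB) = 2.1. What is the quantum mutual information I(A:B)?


I(A:B) = S(A) + S(B) - S(AB)
= 0.96 + 1.68 - 2.1
= 0.5400

0.5400


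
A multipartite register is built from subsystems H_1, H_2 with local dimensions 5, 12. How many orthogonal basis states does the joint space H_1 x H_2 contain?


dim(H_1 x H_2) = 5 * 12
= 60

60


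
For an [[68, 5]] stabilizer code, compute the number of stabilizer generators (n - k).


For an [[n,k]] stabilizer code:
Number of stabilizer generators = n - k
= 68 - 5
= 63

63


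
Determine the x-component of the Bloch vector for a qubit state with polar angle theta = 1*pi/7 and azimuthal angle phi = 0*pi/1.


theta = 0.4488, phi = 0.0000
r_x = sin(theta)*cos(phi) = 0.4339 * 1.0000
r_x = 0.4339

0.4339


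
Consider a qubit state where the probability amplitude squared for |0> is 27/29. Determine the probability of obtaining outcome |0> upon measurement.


|alpha|^2 = 27/29 = 0.9310
|beta|^2 = 1 - 27/29 = 2/29 = 0.0690
P(|0>) = |alpha|^2 = 0.9310

0.9310


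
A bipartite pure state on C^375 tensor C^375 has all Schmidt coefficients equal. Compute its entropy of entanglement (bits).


For a maximally entangled state in d x d:
S = log2(d) = log2(375)
= 8.5507

8.5507


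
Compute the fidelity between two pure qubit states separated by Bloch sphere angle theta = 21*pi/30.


For states separated by angle theta on Bloch sphere:
F = cos^2(theta/2)
theta = 21*pi/30 = 2.1991
theta/2 = 1.0996
cos(theta/2) = 0.4540
F = 0.2061

0.2061


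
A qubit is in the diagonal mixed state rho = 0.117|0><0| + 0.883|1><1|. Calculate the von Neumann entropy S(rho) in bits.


S = -p*log2(p) - (1-p)*log2(1-p)
p = 0.1170, 1-p = 0.8830
= -0.1170 * log2(0.1170) - 0.8830 * log2(0.8830)
= -(-0.3622) - (-0.1585)
= 0.5207

0.5207


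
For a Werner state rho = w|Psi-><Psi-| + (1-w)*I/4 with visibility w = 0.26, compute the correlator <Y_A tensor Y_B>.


|Psi-> = (|01> - |10>)/sqrt(2)
For the pure Bell state, <Y_A Y_B> = -1 (Bell-state Pauli correlator).
The maximally-mixed part I/4 has tr(I/4 * P tensor P) = 0 for any traceless Pauli P.
So <Y_A Y_B>_rho = w * (-1) + (1 - w) * 0
= 0.26 * (-1)
= -0.2600

-0.2600


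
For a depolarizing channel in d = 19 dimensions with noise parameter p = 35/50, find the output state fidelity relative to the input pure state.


F = (1-p) + p/d
= (1 - 0.7000) + 0.7000/19
= 0.3000 + 0.0368
= 0.3368

0.3368


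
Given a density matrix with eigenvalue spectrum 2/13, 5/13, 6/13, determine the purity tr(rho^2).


tr(rho^2) = sum of eigenvalues squared
= (2/13)^2 + (5/13)^2 + (6/13)^2
= (4 + 25 + 36) / 169
= 65/169
= 0.3846

0.3846


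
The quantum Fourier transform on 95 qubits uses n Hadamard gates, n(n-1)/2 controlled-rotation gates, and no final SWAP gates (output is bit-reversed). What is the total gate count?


Hadamard gates: 95
Controlled rotations: n*(n-1)/2 = 95*94/2 = 4465
SWAP gates: 0 (omitted)
Total = 95 + 4465
= 4560

4560


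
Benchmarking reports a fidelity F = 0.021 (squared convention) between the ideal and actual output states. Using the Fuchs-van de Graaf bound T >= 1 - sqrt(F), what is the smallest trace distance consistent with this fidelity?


Fuchs-van de Graaf (squared-fidelity convention): 1 - sqrt(F) <= T <= sqrt(1 - F).
Lower bound: T >= 1 - sqrt(F)
sqrt(F) = sqrt(0.021) = 0.1449
T >= 1 - 0.1449
T >= 0.8551

0.8551


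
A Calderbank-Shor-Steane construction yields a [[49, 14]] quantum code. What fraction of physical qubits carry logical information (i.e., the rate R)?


Code rate R = k/n
= 14/49
= 0.2857

0.2857


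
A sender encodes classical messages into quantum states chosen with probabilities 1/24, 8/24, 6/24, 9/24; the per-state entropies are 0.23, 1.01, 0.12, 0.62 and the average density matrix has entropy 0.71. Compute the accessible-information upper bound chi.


chi = S(rho) - sum_i p_i * S(rho_i)
Weighted entropy = 1/24 * 0.23 + 8/24 * 1.01 + 6/24 * 0.12 + 9/24 * 0.62
= 0.6088
chi = 0.71 - 0.6088
= 0.1012

0.1012
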